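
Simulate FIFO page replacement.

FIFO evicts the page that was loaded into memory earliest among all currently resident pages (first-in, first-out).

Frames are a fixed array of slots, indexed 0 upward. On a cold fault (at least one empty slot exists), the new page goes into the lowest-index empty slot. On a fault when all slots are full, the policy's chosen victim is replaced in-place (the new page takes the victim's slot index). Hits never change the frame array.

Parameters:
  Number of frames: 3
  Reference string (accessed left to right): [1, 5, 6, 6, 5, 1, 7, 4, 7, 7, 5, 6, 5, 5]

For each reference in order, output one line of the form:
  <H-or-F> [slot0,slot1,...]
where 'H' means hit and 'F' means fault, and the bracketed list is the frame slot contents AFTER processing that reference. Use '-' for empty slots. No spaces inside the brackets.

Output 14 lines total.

F [1,-,-]
F [1,5,-]
F [1,5,6]
H [1,5,6]
H [1,5,6]
H [1,5,6]
F [7,5,6]
F [7,4,6]
H [7,4,6]
H [7,4,6]
F [7,4,5]
F [6,4,5]
H [6,4,5]
H [6,4,5]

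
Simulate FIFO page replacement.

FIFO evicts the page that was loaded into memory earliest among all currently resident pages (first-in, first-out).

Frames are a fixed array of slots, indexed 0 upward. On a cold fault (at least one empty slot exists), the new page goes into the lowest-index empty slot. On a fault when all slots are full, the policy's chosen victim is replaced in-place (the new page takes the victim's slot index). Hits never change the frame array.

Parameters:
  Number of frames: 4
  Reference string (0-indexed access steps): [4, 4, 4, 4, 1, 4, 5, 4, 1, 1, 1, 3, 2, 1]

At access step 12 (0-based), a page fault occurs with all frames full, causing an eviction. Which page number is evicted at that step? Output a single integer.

Answer: 4

Derivation:
Step 0: ref 4 -> FAULT, frames=[4,-,-,-]
Step 1: ref 4 -> HIT, frames=[4,-,-,-]
Step 2: ref 4 -> HIT, frames=[4,-,-,-]
Step 3: ref 4 -> HIT, frames=[4,-,-,-]
Step 4: ref 1 -> FAULT, frames=[4,1,-,-]
Step 5: ref 4 -> HIT, frames=[4,1,-,-]
Step 6: ref 5 -> FAULT, frames=[4,1,5,-]
Step 7: ref 4 -> HIT, frames=[4,1,5,-]
Step 8: ref 1 -> HIT, frames=[4,1,5,-]
Step 9: ref 1 -> HIT, frames=[4,1,5,-]
Step 10: ref 1 -> HIT, frames=[4,1,5,-]
Step 11: ref 3 -> FAULT, frames=[4,1,5,3]
Step 12: ref 2 -> FAULT, evict 4, frames=[2,1,5,3]
At step 12: evicted page 4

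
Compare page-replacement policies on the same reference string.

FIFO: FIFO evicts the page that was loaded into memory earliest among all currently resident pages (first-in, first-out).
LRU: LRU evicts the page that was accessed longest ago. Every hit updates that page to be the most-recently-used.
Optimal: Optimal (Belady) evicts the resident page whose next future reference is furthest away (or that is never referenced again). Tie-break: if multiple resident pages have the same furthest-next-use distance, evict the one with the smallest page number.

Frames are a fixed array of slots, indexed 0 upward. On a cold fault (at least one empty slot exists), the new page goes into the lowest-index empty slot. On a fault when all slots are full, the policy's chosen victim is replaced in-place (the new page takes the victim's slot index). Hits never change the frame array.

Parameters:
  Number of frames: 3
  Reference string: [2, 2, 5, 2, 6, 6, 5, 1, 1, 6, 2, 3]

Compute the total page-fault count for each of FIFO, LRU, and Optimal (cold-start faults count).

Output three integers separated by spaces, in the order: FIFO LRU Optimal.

--- FIFO ---
  step 0: ref 2 -> FAULT, frames=[2,-,-] (faults so far: 1)
  step 1: ref 2 -> HIT, frames=[2,-,-] (faults so far: 1)
  step 2: ref 5 -> FAULT, frames=[2,5,-] (faults so far: 2)
  step 3: ref 2 -> HIT, frames=[2,5,-] (faults so far: 2)
  step 4: ref 6 -> FAULT, frames=[2,5,6] (faults so far: 3)
  step 5: ref 6 -> HIT, frames=[2,5,6] (faults so far: 3)
  step 6: ref 5 -> HIT, frames=[2,5,6] (faults so far: 3)
  step 7: ref 1 -> FAULT, evict 2, frames=[1,5,6] (faults so far: 4)
  step 8: ref 1 -> HIT, frames=[1,5,6] (faults so far: 4)
  step 9: ref 6 -> HIT, frames=[1,5,6] (faults so far: 4)
  step 10: ref 2 -> FAULT, evict 5, frames=[1,2,6] (faults so far: 5)
  step 11: ref 3 -> FAULT, evict 6, frames=[1,2,3] (faults so far: 6)
  FIFO total faults: 6
--- LRU ---
  step 0: ref 2 -> FAULT, frames=[2,-,-] (faults so far: 1)
  step 1: ref 2 -> HIT, frames=[2,-,-] (faults so far: 1)
  step 2: ref 5 -> FAULT, frames=[2,5,-] (faults so far: 2)
  step 3: ref 2 -> HIT, frames=[2,5,-] (faults so far: 2)
  step 4: ref 6 -> FAULT, frames=[2,5,6] (faults so far: 3)
  step 5: ref 6 -> HIT, frames=[2,5,6] (faults so far: 3)
  step 6: ref 5 -> HIT, frames=[2,5,6] (faults so far: 3)
  step 7: ref 1 -> FAULT, evict 2, frames=[1,5,6] (faults so far: 4)
  step 8: ref 1 -> HIT, frames=[1,5,6] (faults so far: 4)
  step 9: ref 6 -> HIT, frames=[1,5,6] (faults so far: 4)
  step 10: ref 2 -> FAULT, evict 5, frames=[1,2,6] (faults so far: 5)
  step 11: ref 3 -> FAULT, evict 1, frames=[3,2,6] (faults so far: 6)
  LRU total faults: 6
--- Optimal ---
  step 0: ref 2 -> FAULT, frames=[2,-,-] (faults so far: 1)
  step 1: ref 2 -> HIT, frames=[2,-,-] (faults so far: 1)
  step 2: ref 5 -> FAULT, frames=[2,5,-] (faults so far: 2)
  step 3: ref 2 -> HIT, frames=[2,5,-] (faults so far: 2)
  step 4: ref 6 -> FAULT, frames=[2,5,6] (faults so far: 3)
  step 5: ref 6 -> HIT, frames=[2,5,6] (faults so far: 3)
  step 6: ref 5 -> HIT, frames=[2,5,6] (faults so far: 3)
  step 7: ref 1 -> FAULT, evict 5, frames=[2,1,6] (faults so far: 4)
  step 8: ref 1 -> HIT, frames=[2,1,6] (faults so far: 4)
  step 9: ref 6 -> HIT, frames=[2,1,6] (faults so far: 4)
  step 10: ref 2 -> HIT, frames=[2,1,6] (faults so far: 4)
  step 11: ref 3 -> FAULT, evict 1, frames=[2,3,6] (faults so far: 5)
  Optimal total faults: 5

Answer: 6 6 5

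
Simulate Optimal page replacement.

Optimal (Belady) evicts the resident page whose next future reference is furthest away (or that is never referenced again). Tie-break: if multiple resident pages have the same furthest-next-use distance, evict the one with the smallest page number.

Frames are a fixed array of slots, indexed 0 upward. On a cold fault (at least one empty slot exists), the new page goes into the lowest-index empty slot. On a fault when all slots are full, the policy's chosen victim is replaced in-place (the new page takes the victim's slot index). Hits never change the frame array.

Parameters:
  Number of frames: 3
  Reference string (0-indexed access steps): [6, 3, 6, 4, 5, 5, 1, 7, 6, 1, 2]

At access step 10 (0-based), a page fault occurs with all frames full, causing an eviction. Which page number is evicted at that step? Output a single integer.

Answer: 1

Derivation:
Step 0: ref 6 -> FAULT, frames=[6,-,-]
Step 1: ref 3 -> FAULT, frames=[6,3,-]
Step 2: ref 6 -> HIT, frames=[6,3,-]
Step 3: ref 4 -> FAULT, frames=[6,3,4]
Step 4: ref 5 -> FAULT, evict 3, frames=[6,5,4]
Step 5: ref 5 -> HIT, frames=[6,5,4]
Step 6: ref 1 -> FAULT, evict 4, frames=[6,5,1]
Step 7: ref 7 -> FAULT, evict 5, frames=[6,7,1]
Step 8: ref 6 -> HIT, frames=[6,7,1]
Step 9: ref 1 -> HIT, frames=[6,7,1]
Step 10: ref 2 -> FAULT, evict 1, frames=[6,7,2]
At step 10: evicted page 1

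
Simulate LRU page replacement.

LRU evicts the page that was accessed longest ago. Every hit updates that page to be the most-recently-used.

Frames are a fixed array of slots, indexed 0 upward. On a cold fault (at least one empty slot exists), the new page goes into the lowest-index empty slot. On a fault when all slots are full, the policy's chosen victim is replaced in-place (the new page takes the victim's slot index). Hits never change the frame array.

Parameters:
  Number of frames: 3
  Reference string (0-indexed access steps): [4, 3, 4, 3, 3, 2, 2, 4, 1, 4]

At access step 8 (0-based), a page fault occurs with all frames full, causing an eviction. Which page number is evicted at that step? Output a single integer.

Step 0: ref 4 -> FAULT, frames=[4,-,-]
Step 1: ref 3 -> FAULT, frames=[4,3,-]
Step 2: ref 4 -> HIT, frames=[4,3,-]
Step 3: ref 3 -> HIT, frames=[4,3,-]
Step 4: ref 3 -> HIT, frames=[4,3,-]
Step 5: ref 2 -> FAULT, frames=[4,3,2]
Step 6: ref 2 -> HIT, frames=[4,3,2]
Step 7: ref 4 -> HIT, frames=[4,3,2]
Step 8: ref 1 -> FAULT, evict 3, frames=[4,1,2]
At step 8: evicted page 3

Answer: 3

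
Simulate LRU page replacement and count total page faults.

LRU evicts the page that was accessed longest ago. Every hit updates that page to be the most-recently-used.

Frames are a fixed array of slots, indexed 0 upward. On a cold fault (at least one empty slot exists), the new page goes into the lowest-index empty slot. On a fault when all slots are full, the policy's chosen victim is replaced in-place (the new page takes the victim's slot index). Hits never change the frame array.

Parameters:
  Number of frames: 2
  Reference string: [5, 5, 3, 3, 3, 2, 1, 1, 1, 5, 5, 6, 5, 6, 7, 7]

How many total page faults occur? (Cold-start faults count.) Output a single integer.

Answer: 7

Derivation:
Step 0: ref 5 → FAULT, frames=[5,-]
Step 1: ref 5 → HIT, frames=[5,-]
Step 2: ref 3 → FAULT, frames=[5,3]
Step 3: ref 3 → HIT, frames=[5,3]
Step 4: ref 3 → HIT, frames=[5,3]
Step 5: ref 2 → FAULT (evict 5), frames=[2,3]
Step 6: ref 1 → FAULT (evict 3), frames=[2,1]
Step 7: ref 1 → HIT, frames=[2,1]
Step 8: ref 1 → HIT, frames=[2,1]
Step 9: ref 5 → FAULT (evict 2), frames=[5,1]
Step 10: ref 5 → HIT, frames=[5,1]
Step 11: ref 6 → FAULT (evict 1), frames=[5,6]
Step 12: ref 5 → HIT, frames=[5,6]
Step 13: ref 6 → HIT, frames=[5,6]
Step 14: ref 7 → FAULT (evict 5), frames=[7,6]
Step 15: ref 7 → HIT, frames=[7,6]
Total faults: 7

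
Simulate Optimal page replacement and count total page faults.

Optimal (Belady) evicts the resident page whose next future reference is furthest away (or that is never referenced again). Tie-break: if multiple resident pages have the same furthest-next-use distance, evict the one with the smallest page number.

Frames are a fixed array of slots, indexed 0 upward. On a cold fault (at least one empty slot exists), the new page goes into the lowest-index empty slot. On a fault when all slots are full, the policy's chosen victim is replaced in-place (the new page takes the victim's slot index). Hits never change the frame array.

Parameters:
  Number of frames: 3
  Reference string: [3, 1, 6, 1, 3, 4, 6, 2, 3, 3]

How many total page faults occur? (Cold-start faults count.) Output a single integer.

Answer: 5

Derivation:
Step 0: ref 3 → FAULT, frames=[3,-,-]
Step 1: ref 1 → FAULT, frames=[3,1,-]
Step 2: ref 6 → FAULT, frames=[3,1,6]
Step 3: ref 1 → HIT, frames=[3,1,6]
Step 4: ref 3 → HIT, frames=[3,1,6]
Step 5: ref 4 → FAULT (evict 1), frames=[3,4,6]
Step 6: ref 6 → HIT, frames=[3,4,6]
Step 7: ref 2 → FAULT (evict 4), frames=[3,2,6]
Step 8: ref 3 → HIT, frames=[3,2,6]
Step 9: ref 3 → HIT, frames=[3,2,6]
Total faults: 5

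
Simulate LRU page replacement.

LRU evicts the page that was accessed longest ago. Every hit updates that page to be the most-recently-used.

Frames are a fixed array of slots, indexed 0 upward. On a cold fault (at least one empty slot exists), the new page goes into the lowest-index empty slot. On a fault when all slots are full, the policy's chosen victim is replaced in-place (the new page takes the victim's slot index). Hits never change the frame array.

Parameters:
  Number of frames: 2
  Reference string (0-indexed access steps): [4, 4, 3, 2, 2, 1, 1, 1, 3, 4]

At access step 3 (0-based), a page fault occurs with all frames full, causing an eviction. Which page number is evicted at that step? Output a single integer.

Step 0: ref 4 -> FAULT, frames=[4,-]
Step 1: ref 4 -> HIT, frames=[4,-]
Step 2: ref 3 -> FAULT, frames=[4,3]
Step 3: ref 2 -> FAULT, evict 4, frames=[2,3]
At step 3: evicted page 4

Answer: 4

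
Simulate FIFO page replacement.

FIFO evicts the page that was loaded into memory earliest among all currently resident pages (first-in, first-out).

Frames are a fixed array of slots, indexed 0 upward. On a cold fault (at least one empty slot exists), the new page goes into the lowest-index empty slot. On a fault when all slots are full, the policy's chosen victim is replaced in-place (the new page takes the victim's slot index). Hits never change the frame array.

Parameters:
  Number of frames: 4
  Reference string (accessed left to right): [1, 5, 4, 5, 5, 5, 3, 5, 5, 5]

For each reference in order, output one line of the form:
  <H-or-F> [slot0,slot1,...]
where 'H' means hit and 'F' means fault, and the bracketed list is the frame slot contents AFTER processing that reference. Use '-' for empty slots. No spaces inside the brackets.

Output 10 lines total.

F [1,-,-,-]
F [1,5,-,-]
F [1,5,4,-]
H [1,5,4,-]
H [1,5,4,-]
H [1,5,4,-]
F [1,5,4,3]
H [1,5,4,3]
H [1,5,4,3]
H [1,5,4,3]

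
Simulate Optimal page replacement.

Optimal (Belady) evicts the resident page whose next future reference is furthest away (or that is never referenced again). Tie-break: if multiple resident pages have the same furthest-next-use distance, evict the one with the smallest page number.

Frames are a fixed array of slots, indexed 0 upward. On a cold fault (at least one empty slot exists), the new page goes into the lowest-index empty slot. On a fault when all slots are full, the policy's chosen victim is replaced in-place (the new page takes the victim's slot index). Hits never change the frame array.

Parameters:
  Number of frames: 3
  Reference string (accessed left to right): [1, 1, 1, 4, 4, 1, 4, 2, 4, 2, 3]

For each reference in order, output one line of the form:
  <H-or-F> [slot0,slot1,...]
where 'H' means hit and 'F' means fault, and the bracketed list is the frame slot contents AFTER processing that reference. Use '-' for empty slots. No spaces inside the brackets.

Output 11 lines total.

F [1,-,-]
H [1,-,-]
H [1,-,-]
F [1,4,-]
H [1,4,-]
H [1,4,-]
H [1,4,-]
F [1,4,2]
H [1,4,2]
H [1,4,2]
F [3,4,2]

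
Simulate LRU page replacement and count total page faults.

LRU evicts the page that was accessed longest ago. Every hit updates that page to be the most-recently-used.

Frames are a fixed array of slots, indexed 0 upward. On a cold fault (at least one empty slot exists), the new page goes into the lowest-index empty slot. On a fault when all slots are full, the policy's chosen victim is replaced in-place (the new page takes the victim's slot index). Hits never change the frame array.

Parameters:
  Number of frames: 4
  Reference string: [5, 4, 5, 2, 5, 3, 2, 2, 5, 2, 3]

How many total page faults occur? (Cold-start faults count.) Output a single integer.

Answer: 4

Derivation:
Step 0: ref 5 → FAULT, frames=[5,-,-,-]
Step 1: ref 4 → FAULT, frames=[5,4,-,-]
Step 2: ref 5 → HIT, frames=[5,4,-,-]
Step 3: ref 2 → FAULT, frames=[5,4,2,-]
Step 4: ref 5 → HIT, frames=[5,4,2,-]
Step 5: ref 3 → FAULT, frames=[5,4,2,3]
Step 6: ref 2 → HIT, frames=[5,4,2,3]
Step 7: ref 2 → HIT, frames=[5,4,2,3]
Step 8: ref 5 → HIT, frames=[5,4,2,3]
Step 9: ref 2 → HIT, frames=[5,4,2,3]
Step 10: ref 3 → HIT, frames=[5,4,2,3]
Total faults: 4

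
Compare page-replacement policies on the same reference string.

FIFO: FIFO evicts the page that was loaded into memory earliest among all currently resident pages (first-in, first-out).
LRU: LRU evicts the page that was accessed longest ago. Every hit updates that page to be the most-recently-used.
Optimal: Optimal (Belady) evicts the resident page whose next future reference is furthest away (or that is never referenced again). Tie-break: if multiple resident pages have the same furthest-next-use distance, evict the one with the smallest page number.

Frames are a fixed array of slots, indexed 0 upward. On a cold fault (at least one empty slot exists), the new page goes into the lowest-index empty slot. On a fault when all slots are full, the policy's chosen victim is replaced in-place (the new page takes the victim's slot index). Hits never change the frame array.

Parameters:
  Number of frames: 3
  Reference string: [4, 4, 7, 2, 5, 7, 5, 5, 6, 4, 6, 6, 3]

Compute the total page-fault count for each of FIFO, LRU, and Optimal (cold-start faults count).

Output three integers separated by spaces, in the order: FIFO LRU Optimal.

--- FIFO ---
  step 0: ref 4 -> FAULT, frames=[4,-,-] (faults so far: 1)
  step 1: ref 4 -> HIT, frames=[4,-,-] (faults so far: 1)
  step 2: ref 7 -> FAULT, frames=[4,7,-] (faults so far: 2)
  step 3: ref 2 -> FAULT, frames=[4,7,2] (faults so far: 3)
  step 4: ref 5 -> FAULT, evict 4, frames=[5,7,2] (faults so far: 4)
  step 5: ref 7 -> HIT, frames=[5,7,2] (faults so far: 4)
  step 6: ref 5 -> HIT, frames=[5,7,2] (faults so far: 4)
  step 7: ref 5 -> HIT, frames=[5,7,2] (faults so far: 4)
  step 8: ref 6 -> FAULT, evict 7, frames=[5,6,2] (faults so far: 5)
  step 9: ref 4 -> FAULT, evict 2, frames=[5,6,4] (faults so far: 6)
  step 10: ref 6 -> HIT, frames=[5,6,4] (faults so far: 6)
  step 11: ref 6 -> HIT, frames=[5,6,4] (faults so far: 6)
  step 12: ref 3 -> FAULT, evict 5, frames=[3,6,4] (faults so far: 7)
  FIFO total faults: 7
--- LRU ---
  step 0: ref 4 -> FAULT, frames=[4,-,-] (faults so far: 1)
  step 1: ref 4 -> HIT, frames=[4,-,-] (faults so far: 1)
  step 2: ref 7 -> FAULT, frames=[4,7,-] (faults so far: 2)
  step 3: ref 2 -> FAULT, frames=[4,7,2] (faults so far: 3)
  step 4: ref 5 -> FAULT, evict 4, frames=[5,7,2] (faults so far: 4)
  step 5: ref 7 -> HIT, frames=[5,7,2] (faults so far: 4)
  step 6: ref 5 -> HIT, frames=[5,7,2] (faults so far: 4)
  step 7: ref 5 -> HIT, frames=[5,7,2] (faults so far: 4)
  step 8: ref 6 -> FAULT, evict 2, frames=[5,7,6] (faults so far: 5)
  step 9: ref 4 -> FAULT, evict 7, frames=[5,4,6] (faults so far: 6)
  step 10: ref 6 -> HIT, frames=[5,4,6] (faults so far: 6)
  step 11: ref 6 -> HIT, frames=[5,4,6] (faults so far: 6)
  step 12: ref 3 -> FAULT, evict 5, frames=[3,4,6] (faults so far: 7)
  LRU total faults: 7
--- Optimal ---
  step 0: ref 4 -> FAULT, frames=[4,-,-] (faults so far: 1)
  step 1: ref 4 -> HIT, frames=[4,-,-] (faults so far: 1)
  step 2: ref 7 -> FAULT, frames=[4,7,-] (faults so far: 2)
  step 3: ref 2 -> FAULT, frames=[4,7,2] (faults so far: 3)
  step 4: ref 5 -> FAULT, evict 2, frames=[4,7,5] (faults so far: 4)
  step 5: ref 7 -> HIT, frames=[4,7,5] (faults so far: 4)
  step 6: ref 5 -> HIT, frames=[4,7,5] (faults so far: 4)
  step 7: ref 5 -> HIT, frames=[4,7,5] (faults so far: 4)
  step 8: ref 6 -> FAULT, evict 5, frames=[4,7,6] (faults so far: 5)
  step 9: ref 4 -> HIT, frames=[4,7,6] (faults so far: 5)
  step 10: ref 6 -> HIT, frames=[4,7,6] (faults so far: 5)
  step 11: ref 6 -> HIT, frames=[4,7,6] (faults so far: 5)
  step 12: ref 3 -> FAULT, evict 4, frames=[3,7,6] (faults so far: 6)
  Optimal total faults: 6

Answer: 7 7 6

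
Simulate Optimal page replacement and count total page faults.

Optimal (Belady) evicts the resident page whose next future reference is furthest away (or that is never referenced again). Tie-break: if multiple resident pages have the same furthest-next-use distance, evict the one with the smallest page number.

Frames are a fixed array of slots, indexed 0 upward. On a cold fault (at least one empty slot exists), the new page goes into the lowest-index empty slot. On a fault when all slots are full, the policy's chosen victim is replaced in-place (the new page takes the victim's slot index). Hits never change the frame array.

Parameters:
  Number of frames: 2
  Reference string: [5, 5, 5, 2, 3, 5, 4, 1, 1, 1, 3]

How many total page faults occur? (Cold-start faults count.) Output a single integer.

Answer: 5

Derivation:
Step 0: ref 5 → FAULT, frames=[5,-]
Step 1: ref 5 → HIT, frames=[5,-]
Step 2: ref 5 → HIT, frames=[5,-]
Step 3: ref 2 → FAULT, frames=[5,2]
Step 4: ref 3 → FAULT (evict 2), frames=[5,3]
Step 5: ref 5 → HIT, frames=[5,3]
Step 6: ref 4 → FAULT (evict 5), frames=[4,3]
Step 7: ref 1 → FAULT (evict 4), frames=[1,3]
Step 8: ref 1 → HIT, frames=[1,3]
Step 9: ref 1 → HIT, frames=[1,3]
Step 10: ref 3 → HIT, frames=[1,3]
Total faults: 5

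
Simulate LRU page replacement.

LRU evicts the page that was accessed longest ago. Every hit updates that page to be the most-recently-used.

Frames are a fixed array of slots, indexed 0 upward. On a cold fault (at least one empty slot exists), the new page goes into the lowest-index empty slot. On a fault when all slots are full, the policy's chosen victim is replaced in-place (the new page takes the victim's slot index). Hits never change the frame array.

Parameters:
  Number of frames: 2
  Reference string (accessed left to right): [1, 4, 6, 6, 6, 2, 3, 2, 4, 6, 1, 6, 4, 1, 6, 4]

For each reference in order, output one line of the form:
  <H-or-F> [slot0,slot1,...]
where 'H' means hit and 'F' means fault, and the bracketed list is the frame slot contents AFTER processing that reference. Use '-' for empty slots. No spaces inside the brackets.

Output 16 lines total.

F [1,-]
F [1,4]
F [6,4]
H [6,4]
H [6,4]
F [6,2]
F [3,2]
H [3,2]
F [4,2]
F [4,6]
F [1,6]
H [1,6]
F [4,6]
F [4,1]
F [6,1]
F [6,4]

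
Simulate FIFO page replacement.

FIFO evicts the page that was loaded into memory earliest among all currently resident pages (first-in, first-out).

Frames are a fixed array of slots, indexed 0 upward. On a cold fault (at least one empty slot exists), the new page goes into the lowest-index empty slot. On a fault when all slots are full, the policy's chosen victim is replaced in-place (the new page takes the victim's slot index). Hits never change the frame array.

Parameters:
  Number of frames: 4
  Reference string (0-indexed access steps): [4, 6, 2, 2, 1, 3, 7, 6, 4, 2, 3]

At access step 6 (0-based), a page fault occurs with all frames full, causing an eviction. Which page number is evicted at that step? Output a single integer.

Answer: 6

Derivation:
Step 0: ref 4 -> FAULT, frames=[4,-,-,-]
Step 1: ref 6 -> FAULT, frames=[4,6,-,-]
Step 2: ref 2 -> FAULT, frames=[4,6,2,-]
Step 3: ref 2 -> HIT, frames=[4,6,2,-]
Step 4: ref 1 -> FAULT, frames=[4,6,2,1]
Step 5: ref 3 -> FAULT, evict 4, frames=[3,6,2,1]
Step 6: ref 7 -> FAULT, evict 6, frames=[3,7,2,1]
At step 6: evicted page 6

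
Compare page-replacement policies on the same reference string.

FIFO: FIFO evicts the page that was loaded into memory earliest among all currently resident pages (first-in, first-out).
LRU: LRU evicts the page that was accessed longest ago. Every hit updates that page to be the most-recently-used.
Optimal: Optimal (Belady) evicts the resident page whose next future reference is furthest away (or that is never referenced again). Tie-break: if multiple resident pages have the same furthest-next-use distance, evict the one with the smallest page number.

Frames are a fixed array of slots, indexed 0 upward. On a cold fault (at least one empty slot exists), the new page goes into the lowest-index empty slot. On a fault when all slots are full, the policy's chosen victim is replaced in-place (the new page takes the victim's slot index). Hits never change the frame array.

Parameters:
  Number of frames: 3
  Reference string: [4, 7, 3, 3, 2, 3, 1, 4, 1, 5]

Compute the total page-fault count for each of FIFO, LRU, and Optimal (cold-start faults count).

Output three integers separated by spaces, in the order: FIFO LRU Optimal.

Answer: 7 7 6

Derivation:
--- FIFO ---
  step 0: ref 4 -> FAULT, frames=[4,-,-] (faults so far: 1)
  step 1: ref 7 -> FAULT, frames=[4,7,-] (faults so far: 2)
  step 2: ref 3 -> FAULT, frames=[4,7,3] (faults so far: 3)
  step 3: ref 3 -> HIT, frames=[4,7,3] (faults so far: 3)
  step 4: ref 2 -> FAULT, evict 4, frames=[2,7,3] (faults so far: 4)
  step 5: ref 3 -> HIT, frames=[2,7,3] (faults so far: 4)
  step 6: ref 1 -> FAULT, evict 7, frames=[2,1,3] (faults so far: 5)
  step 7: ref 4 -> FAULT, evict 3, frames=[2,1,4] (faults so far: 6)
  step 8: ref 1 -> HIT, frames=[2,1,4] (faults so far: 6)
  step 9: ref 5 -> FAULT, evict 2, frames=[5,1,4] (faults so far: 7)
  FIFO total faults: 7
--- LRU ---
  step 0: ref 4 -> FAULT, frames=[4,-,-] (faults so far: 1)
  step 1: ref 7 -> FAULT, frames=[4,7,-] (faults so far: 2)
  step 2: ref 3 -> FAULT, frames=[4,7,3] (faults so far: 3)
  step 3: ref 3 -> HIT, frames=[4,7,3] (faults so far: 3)
  step 4: ref 2 -> FAULT, evict 4, frames=[2,7,3] (faults so far: 4)
  step 5: ref 3 -> HIT, frames=[2,7,3] (faults so far: 4)
  step 6: ref 1 -> FAULT, evict 7, frames=[2,1,3] (faults so far: 5)
  step 7: ref 4 -> FAULT, evict 2, frames=[4,1,3] (faults so far: 6)
  step 8: ref 1 -> HIT, frames=[4,1,3] (faults so far: 6)
  step 9: ref 5 -> FAULT, evict 3, frames=[4,1,5] (faults so far: 7)
  LRU total faults: 7
--- Optimal ---
  step 0: ref 4 -> FAULT, frames=[4,-,-] (faults so far: 1)
  step 1: ref 7 -> FAULT, frames=[4,7,-] (faults so far: 2)
  step 2: ref 3 -> FAULT, frames=[4,7,3] (faults so far: 3)
  step 3: ref 3 -> HIT, frames=[4,7,3] (faults so far: 3)
  step 4: ref 2 -> FAULT, evict 7, frames=[4,2,3] (faults so far: 4)
  step 5: ref 3 -> HIT, frames=[4,2,3] (faults so far: 4)
  step 6: ref 1 -> FAULT, evict 2, frames=[4,1,3] (faults so far: 5)
  step 7: ref 4 -> HIT, frames=[4,1,3] (faults so far: 5)
  step 8: ref 1 -> HIT, frames=[4,1,3] (faults so far: 5)
  step 9: ref 5 -> FAULT, evict 1, frames=[4,5,3] (faults so far: 6)
  Optimal total faults: 6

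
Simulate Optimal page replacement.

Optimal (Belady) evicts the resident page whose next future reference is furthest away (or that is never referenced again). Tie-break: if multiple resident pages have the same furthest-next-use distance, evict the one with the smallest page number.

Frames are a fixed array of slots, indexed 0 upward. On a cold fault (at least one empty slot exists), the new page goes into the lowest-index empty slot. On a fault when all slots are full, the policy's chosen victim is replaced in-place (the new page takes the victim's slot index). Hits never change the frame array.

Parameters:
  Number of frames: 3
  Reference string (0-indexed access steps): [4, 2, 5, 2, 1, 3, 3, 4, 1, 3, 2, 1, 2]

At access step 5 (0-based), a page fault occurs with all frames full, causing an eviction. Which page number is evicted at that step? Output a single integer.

Answer: 2

Derivation:
Step 0: ref 4 -> FAULT, frames=[4,-,-]
Step 1: ref 2 -> FAULT, frames=[4,2,-]
Step 2: ref 5 -> FAULT, frames=[4,2,5]
Step 3: ref 2 -> HIT, frames=[4,2,5]
Step 4: ref 1 -> FAULT, evict 5, frames=[4,2,1]
Step 5: ref 3 -> FAULT, evict 2, frames=[4,3,1]
At step 5: evicted page 2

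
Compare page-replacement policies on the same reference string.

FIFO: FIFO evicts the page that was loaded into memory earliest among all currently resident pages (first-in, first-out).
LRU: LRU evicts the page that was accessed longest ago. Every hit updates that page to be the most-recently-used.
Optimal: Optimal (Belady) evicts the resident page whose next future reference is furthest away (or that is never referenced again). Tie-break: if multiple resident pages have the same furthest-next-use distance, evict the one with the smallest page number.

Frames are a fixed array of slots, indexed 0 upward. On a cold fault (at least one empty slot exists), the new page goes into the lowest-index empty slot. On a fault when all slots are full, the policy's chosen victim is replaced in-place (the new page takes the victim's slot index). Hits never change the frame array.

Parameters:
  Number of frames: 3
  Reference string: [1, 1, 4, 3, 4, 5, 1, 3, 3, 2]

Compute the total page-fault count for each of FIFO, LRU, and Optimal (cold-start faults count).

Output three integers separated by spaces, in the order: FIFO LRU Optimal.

--- FIFO ---
  step 0: ref 1 -> FAULT, frames=[1,-,-] (faults so far: 1)
  step 1: ref 1 -> HIT, frames=[1,-,-] (faults so far: 1)
  step 2: ref 4 -> FAULT, frames=[1,4,-] (faults so far: 2)
  step 3: ref 3 -> FAULT, frames=[1,4,3] (faults so far: 3)
  step 4: ref 4 -> HIT, frames=[1,4,3] (faults so far: 3)
  step 5: ref 5 -> FAULT, evict 1, frames=[5,4,3] (faults so far: 4)
  step 6: ref 1 -> FAULT, evict 4, frames=[5,1,3] (faults so far: 5)
  step 7: ref 3 -> HIT, frames=[5,1,3] (faults so far: 5)
  step 8: ref 3 -> HIT, frames=[5,1,3] (faults so far: 5)
  step 9: ref 2 -> FAULT, evict 3, frames=[5,1,2] (faults so far: 6)
  FIFO total faults: 6
--- LRU ---
  step 0: ref 1 -> FAULT, frames=[1,-,-] (faults so far: 1)
  step 1: ref 1 -> HIT, frames=[1,-,-] (faults so far: 1)
  step 2: ref 4 -> FAULT, frames=[1,4,-] (faults so far: 2)
  step 3: ref 3 -> FAULT, frames=[1,4,3] (faults so far: 3)
  step 4: ref 4 -> HIT, frames=[1,4,3] (faults so far: 3)
  step 5: ref 5 -> FAULT, evict 1, frames=[5,4,3] (faults so far: 4)
  step 6: ref 1 -> FAULT, evict 3, frames=[5,4,1] (faults so far: 5)
  step 7: ref 3 -> FAULT, evict 4, frames=[5,3,1] (faults so far: 6)
  step 8: ref 3 -> HIT, frames=[5,3,1] (faults so far: 6)
  step 9: ref 2 -> FAULT, evict 5, frames=[2,3,1] (faults so far: 7)
  LRU total faults: 7
--- Optimal ---
  step 0: ref 1 -> FAULT, frames=[1,-,-] (faults so far: 1)
  step 1: ref 1 -> HIT, frames=[1,-,-] (faults so far: 1)
  step 2: ref 4 -> FAULT, frames=[1,4,-] (faults so far: 2)
  step 3: ref 3 -> FAULT, frames=[1,4,3] (faults so far: 3)
  step 4: ref 4 -> HIT, frames=[1,4,3] (faults so far: 3)
  step 5: ref 5 -> FAULT, evict 4, frames=[1,5,3] (faults so far: 4)
  step 6: ref 1 -> HIT, frames=[1,5,3] (faults so far: 4)
  step 7: ref 3 -> HIT, frames=[1,5,3] (faults so far: 4)
  step 8: ref 3 -> HIT, frames=[1,5,3] (faults so far: 4)
  step 9: ref 2 -> FAULT, evict 1, frames=[2,5,3] (faults so far: 5)
  Optimal total faults: 5

Answer: 6 7 5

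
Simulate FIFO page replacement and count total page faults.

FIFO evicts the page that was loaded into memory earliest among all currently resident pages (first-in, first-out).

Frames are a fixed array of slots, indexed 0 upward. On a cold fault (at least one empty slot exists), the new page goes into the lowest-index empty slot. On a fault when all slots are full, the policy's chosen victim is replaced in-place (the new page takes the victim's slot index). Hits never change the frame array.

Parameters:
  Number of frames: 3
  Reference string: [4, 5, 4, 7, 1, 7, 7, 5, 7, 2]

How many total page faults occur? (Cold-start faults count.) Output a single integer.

Answer: 5

Derivation:
Step 0: ref 4 → FAULT, frames=[4,-,-]
Step 1: ref 5 → FAULT, frames=[4,5,-]
Step 2: ref 4 → HIT, frames=[4,5,-]
Step 3: ref 7 → FAULT, frames=[4,5,7]
Step 4: ref 1 → FAULT (evict 4), frames=[1,5,7]
Step 5: ref 7 → HIT, frames=[1,5,7]
Step 6: ref 7 → HIT, frames=[1,5,7]
Step 7: ref 5 → HIT, frames=[1,5,7]
Step 8: ref 7 → HIT, frames=[1,5,7]
Step 9: ref 2 → FAULT (evict 5), frames=[1,2,7]
Total faults: 5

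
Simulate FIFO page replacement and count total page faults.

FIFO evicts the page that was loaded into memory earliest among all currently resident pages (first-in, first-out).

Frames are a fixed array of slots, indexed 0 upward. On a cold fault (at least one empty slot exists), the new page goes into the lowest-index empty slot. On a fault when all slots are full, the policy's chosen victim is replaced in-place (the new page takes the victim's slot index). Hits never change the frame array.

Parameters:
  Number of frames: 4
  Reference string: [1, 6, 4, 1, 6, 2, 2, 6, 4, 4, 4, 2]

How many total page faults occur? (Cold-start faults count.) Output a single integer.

Step 0: ref 1 → FAULT, frames=[1,-,-,-]
Step 1: ref 6 → FAULT, frames=[1,6,-,-]
Step 2: ref 4 → FAULT, frames=[1,6,4,-]
Step 3: ref 1 → HIT, frames=[1,6,4,-]
Step 4: ref 6 → HIT, frames=[1,6,4,-]
Step 5: ref 2 → FAULT, frames=[1,6,4,2]
Step 6: ref 2 → HIT, frames=[1,6,4,2]
Step 7: ref 6 → HIT, frames=[1,6,4,2]
Step 8: ref 4 → HIT, frames=[1,6,4,2]
Step 9: ref 4 → HIT, frames=[1,6,4,2]
Step 10: ref 4 → HIT, frames=[1,6,4,2]
Step 11: ref 2 → HIT, frames=[1,6,4,2]
Total faults: 4

Answer: 4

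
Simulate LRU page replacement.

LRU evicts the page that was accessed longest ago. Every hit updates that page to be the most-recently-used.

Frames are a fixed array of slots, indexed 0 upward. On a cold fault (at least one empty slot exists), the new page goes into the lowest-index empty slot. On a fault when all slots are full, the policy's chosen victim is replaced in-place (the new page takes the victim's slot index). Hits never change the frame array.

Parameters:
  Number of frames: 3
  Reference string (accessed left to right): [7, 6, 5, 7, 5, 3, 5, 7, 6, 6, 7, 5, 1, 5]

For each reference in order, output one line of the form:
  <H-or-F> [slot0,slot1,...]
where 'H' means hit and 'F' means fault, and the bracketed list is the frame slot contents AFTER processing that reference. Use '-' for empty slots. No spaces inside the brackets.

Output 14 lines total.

F [7,-,-]
F [7,6,-]
F [7,6,5]
H [7,6,5]
H [7,6,5]
F [7,3,5]
H [7,3,5]
H [7,3,5]
F [7,6,5]
H [7,6,5]
H [7,6,5]
H [7,6,5]
F [7,1,5]
H [7,1,5]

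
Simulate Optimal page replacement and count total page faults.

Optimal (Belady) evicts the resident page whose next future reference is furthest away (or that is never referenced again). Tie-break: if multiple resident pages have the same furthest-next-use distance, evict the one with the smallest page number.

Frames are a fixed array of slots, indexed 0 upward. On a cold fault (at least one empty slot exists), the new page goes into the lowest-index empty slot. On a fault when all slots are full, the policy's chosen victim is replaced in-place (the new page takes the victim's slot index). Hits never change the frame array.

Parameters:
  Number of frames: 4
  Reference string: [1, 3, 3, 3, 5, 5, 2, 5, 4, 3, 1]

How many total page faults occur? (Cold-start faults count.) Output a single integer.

Answer: 5

Derivation:
Step 0: ref 1 → FAULT, frames=[1,-,-,-]
Step 1: ref 3 → FAULT, frames=[1,3,-,-]
Step 2: ref 3 → HIT, frames=[1,3,-,-]
Step 3: ref 3 → HIT, frames=[1,3,-,-]
Step 4: ref 5 → FAULT, frames=[1,3,5,-]
Step 5: ref 5 → HIT, frames=[1,3,5,-]
Step 6: ref 2 → FAULT, frames=[1,3,5,2]
Step 7: ref 5 → HIT, frames=[1,3,5,2]
Step 8: ref 4 → FAULT (evict 2), frames=[1,3,5,4]
Step 9: ref 3 → HIT, frames=[1,3,5,4]
Step 10: ref 1 → HIT, frames=[1,3,5,4]
Total faults: 5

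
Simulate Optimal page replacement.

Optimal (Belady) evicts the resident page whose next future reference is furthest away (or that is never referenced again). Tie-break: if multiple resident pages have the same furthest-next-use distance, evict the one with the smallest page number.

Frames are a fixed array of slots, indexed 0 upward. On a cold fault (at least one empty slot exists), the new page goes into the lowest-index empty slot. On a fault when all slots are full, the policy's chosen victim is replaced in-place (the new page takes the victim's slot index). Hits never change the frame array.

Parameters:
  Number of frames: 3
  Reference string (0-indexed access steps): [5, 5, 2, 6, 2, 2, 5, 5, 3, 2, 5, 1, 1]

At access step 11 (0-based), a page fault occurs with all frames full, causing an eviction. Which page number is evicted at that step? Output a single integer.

Step 0: ref 5 -> FAULT, frames=[5,-,-]
Step 1: ref 5 -> HIT, frames=[5,-,-]
Step 2: ref 2 -> FAULT, frames=[5,2,-]
Step 3: ref 6 -> FAULT, frames=[5,2,6]
Step 4: ref 2 -> HIT, frames=[5,2,6]
Step 5: ref 2 -> HIT, frames=[5,2,6]
Step 6: ref 5 -> HIT, frames=[5,2,6]
Step 7: ref 5 -> HIT, frames=[5,2,6]
Step 8: ref 3 -> FAULT, evict 6, frames=[5,2,3]
Step 9: ref 2 -> HIT, frames=[5,2,3]
Step 10: ref 5 -> HIT, frames=[5,2,3]
Step 11: ref 1 -> FAULT, evict 2, frames=[5,1,3]
At step 11: evicted page 2

Answer: 2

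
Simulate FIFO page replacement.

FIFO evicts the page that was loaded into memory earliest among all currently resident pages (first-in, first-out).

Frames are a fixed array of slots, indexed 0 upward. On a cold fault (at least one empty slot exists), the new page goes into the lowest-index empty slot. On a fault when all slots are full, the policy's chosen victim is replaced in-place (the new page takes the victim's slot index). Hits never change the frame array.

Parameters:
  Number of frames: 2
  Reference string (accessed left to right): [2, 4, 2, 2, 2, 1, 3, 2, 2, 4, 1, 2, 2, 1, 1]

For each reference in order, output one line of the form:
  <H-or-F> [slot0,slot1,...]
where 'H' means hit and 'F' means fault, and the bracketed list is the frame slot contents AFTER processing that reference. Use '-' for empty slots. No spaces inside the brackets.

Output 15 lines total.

F [2,-]
F [2,4]
H [2,4]
H [2,4]
H [2,4]
F [1,4]
F [1,3]
F [2,3]
H [2,3]
F [2,4]
F [1,4]
F [1,2]
H [1,2]
H [1,2]
H [1,2]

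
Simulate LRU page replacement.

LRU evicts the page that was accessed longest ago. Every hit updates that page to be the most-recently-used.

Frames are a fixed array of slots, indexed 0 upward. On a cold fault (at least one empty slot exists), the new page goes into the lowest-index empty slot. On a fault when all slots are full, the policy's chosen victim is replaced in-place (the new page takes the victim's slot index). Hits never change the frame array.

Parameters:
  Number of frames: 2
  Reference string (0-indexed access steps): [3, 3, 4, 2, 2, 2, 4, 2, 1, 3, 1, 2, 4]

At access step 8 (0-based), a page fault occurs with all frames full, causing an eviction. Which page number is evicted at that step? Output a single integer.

Answer: 4

Derivation:
Step 0: ref 3 -> FAULT, frames=[3,-]
Step 1: ref 3 -> HIT, frames=[3,-]
Step 2: ref 4 -> FAULT, frames=[3,4]
Step 3: ref 2 -> FAULT, evict 3, frames=[2,4]
Step 4: ref 2 -> HIT, frames=[2,4]
Step 5: ref 2 -> HIT, frames=[2,4]
Step 6: ref 4 -> HIT, frames=[2,4]
Step 7: ref 2 -> HIT, frames=[2,4]
Step 8: ref 1 -> FAULT, evict 4, frames=[2,1]
At step 8: evicted page 4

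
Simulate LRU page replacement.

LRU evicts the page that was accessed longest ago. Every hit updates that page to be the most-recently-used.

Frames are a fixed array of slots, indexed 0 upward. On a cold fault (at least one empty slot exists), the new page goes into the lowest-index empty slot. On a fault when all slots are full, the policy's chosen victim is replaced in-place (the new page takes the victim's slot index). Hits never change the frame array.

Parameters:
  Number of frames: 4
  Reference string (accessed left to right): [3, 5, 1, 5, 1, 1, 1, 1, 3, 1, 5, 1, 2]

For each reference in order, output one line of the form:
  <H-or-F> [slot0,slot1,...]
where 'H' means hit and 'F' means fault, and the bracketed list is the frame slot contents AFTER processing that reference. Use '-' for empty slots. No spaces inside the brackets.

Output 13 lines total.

F [3,-,-,-]
F [3,5,-,-]
F [3,5,1,-]
H [3,5,1,-]
H [3,5,1,-]
H [3,5,1,-]
H [3,5,1,-]
H [3,5,1,-]
H [3,5,1,-]
H [3,5,1,-]
H [3,5,1,-]
H [3,5,1,-]
F [3,5,1,2]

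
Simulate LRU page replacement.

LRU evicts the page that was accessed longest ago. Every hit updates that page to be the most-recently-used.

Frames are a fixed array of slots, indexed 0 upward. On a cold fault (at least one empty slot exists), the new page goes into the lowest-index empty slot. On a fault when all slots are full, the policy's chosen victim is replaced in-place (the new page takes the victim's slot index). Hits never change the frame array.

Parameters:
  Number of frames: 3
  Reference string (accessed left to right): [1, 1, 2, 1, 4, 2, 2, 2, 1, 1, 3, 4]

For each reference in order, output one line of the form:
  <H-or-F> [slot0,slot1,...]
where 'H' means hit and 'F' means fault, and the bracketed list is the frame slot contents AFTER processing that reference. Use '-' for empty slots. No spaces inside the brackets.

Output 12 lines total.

F [1,-,-]
H [1,-,-]
F [1,2,-]
H [1,2,-]
F [1,2,4]
H [1,2,4]
H [1,2,4]
H [1,2,4]
H [1,2,4]
H [1,2,4]
F [1,2,3]
F [1,4,3]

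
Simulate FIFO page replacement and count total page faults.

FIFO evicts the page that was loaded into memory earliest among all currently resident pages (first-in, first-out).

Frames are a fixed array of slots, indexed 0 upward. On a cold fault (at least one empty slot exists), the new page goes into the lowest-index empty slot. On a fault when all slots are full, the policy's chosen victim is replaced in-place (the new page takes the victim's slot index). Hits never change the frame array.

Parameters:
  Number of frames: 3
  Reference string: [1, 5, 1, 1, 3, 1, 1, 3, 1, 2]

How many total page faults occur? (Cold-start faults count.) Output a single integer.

Answer: 4

Derivation:
Step 0: ref 1 → FAULT, frames=[1,-,-]
Step 1: ref 5 → FAULT, frames=[1,5,-]
Step 2: ref 1 → HIT, frames=[1,5,-]
Step 3: ref 1 → HIT, frames=[1,5,-]
Step 4: ref 3 → FAULT, frames=[1,5,3]
Step 5: ref 1 → HIT, frames=[1,5,3]
Step 6: ref 1 → HIT, frames=[1,5,3]
Step 7: ref 3 → HIT, frames=[1,5,3]
Step 8: ref 1 → HIT, frames=[1,5,3]
Step 9: ref 2 → FAULT (evict 1), frames=[2,5,3]
Total faults: 4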